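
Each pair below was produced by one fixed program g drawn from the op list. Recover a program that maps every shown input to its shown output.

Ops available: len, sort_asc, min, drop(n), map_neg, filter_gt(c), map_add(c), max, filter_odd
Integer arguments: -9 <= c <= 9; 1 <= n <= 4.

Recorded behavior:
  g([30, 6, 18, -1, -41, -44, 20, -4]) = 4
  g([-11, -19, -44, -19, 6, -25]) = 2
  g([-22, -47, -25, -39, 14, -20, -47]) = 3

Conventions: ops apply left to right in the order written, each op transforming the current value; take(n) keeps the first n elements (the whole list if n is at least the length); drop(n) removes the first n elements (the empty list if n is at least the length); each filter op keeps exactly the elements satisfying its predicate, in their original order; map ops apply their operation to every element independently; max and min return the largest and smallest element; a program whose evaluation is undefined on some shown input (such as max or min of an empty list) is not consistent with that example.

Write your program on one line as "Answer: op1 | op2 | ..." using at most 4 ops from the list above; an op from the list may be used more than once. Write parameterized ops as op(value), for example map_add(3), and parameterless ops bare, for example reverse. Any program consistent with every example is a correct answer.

map_add(4) | drop(4) | map_add(-2) | len

Check, running the answer program on each example:
  [30, 6, 18, -1, -41, -44, 20, -4] -> [34, 10, 22, 3, -37, -40, 24, 0] -> [-37, -40, 24, 0] -> [-39, -42, 22, -2] -> 4
  [-11, -19, -44, -19, 6, -25] -> [-7, -15, -40, -15, 10, -21] -> [10, -21] -> [8, -23] -> 2
  [-22, -47, -25, -39, 14, -20, -47] -> [-18, -43, -21, -35, 18, -16, -43] -> [18, -16, -43] -> [16, -18, -45] -> 3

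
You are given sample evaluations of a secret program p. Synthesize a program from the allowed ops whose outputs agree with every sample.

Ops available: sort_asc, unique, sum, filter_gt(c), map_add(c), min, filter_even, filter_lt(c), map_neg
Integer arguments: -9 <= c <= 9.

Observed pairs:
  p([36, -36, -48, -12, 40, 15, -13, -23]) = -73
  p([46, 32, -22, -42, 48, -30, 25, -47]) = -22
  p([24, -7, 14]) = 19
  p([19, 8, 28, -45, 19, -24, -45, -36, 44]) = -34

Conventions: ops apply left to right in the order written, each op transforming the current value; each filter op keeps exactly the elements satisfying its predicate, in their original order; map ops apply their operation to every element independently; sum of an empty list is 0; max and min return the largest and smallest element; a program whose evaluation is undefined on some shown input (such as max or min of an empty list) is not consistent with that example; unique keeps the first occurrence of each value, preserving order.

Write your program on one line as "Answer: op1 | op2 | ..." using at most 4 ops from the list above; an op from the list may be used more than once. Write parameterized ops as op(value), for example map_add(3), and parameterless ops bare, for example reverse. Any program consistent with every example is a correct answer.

unique | map_add(-4) | sum

Check, running the answer program on each example:
  [36, -36, -48, -12, 40, 15, -13, -23] -> [36, -36, -48, -12, 40, 15, -13, -23] -> [32, -40, -52, -16, 36, 11, -17, -27] -> -73
  [46, 32, -22, -42, 48, -30, 25, -47] -> [46, 32, -22, -42, 48, -30, 25, -47] -> [42, 28, -26, -46, 44, -34, 21, -51] -> -22
  [24, -7, 14] -> [24, -7, 14] -> [20, -11, 10] -> 19
  [19, 8, 28, -45, 19, -24, -45, -36, 44] -> [19, 8, 28, -45, -24, -36, 44] -> [15, 4, 24, -49, -28, -40, 40] -> -34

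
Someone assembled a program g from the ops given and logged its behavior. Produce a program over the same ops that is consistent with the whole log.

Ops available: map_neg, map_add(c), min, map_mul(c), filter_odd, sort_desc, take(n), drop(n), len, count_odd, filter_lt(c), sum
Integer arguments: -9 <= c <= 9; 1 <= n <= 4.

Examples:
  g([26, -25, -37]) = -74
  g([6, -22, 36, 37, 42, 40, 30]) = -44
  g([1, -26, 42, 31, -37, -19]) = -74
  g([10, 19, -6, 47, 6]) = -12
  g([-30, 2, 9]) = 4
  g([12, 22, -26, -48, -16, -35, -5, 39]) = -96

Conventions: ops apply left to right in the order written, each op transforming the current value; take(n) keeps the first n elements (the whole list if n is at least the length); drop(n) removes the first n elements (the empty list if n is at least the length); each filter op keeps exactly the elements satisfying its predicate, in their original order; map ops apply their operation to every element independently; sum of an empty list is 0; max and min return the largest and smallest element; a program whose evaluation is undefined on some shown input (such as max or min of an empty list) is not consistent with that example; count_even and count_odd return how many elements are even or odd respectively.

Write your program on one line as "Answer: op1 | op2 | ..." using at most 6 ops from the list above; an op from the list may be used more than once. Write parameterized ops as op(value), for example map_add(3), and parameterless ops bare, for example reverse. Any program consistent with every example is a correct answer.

map_mul(2) | drop(1) | sort_desc | drop(1) | min

Check, running the answer program on each example:
  [26, -25, -37] -> [52, -50, -74] -> [-50, -74] -> [-50, -74] -> [-74] -> -74
  [6, -22, 36, 37, 42, 40, 30] -> [12, -44, 72, 74, 84, 80, 60] -> [-44, 72, 74, 84, 80, 60] -> [84, 80, 74, 72, 60, -44] -> [80, 74, 72, 60, -44] -> -44
  [1, -26, 42, 31, -37, -19] -> [2, -52, 84, 62, -74, -38] -> [-52, 84, 62, -74, -38] -> [84, 62, -38, -52, -74] -> [62, -38, -52, -74] -> -74
  [10, 19, -6, 47, 6] -> [20, 38, -12, 94, 12] -> [38, -12, 94, 12] -> [94, 38, 12, -12] -> [38, 12, -12] -> -12
  [-30, 2, 9] -> [-60, 4, 18] -> [4, 18] -> [18, 4] -> [4] -> 4
  [12, 22, -26, -48, -16, -35, -5, 39] -> [24, 44, -52, -96, -32, -70, -10, 78] -> [44, -52, -96, -32, -70, -10, 78] -> [78, 44, -10, -32, -52, -70, -96] -> [44, -10, -32, -52, -70, -96] -> -96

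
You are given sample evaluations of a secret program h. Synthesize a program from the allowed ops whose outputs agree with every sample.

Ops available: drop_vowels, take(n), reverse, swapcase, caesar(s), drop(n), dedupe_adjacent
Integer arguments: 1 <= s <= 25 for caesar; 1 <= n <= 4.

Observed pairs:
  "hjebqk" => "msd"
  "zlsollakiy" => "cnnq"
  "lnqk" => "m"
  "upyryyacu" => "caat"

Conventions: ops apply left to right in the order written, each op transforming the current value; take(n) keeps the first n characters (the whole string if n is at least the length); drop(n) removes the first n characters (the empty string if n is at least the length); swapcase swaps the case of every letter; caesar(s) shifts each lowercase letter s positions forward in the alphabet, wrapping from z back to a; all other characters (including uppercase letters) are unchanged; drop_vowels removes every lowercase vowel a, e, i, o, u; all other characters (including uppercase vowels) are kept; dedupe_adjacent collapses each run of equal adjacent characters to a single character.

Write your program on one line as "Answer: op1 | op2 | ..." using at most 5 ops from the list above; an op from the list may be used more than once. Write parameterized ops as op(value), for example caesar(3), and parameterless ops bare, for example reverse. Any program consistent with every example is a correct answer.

caesar(9) | drop(3) | take(4) | reverse | caesar(19)

Check, running the answer program on each example:
  "hjebqk" -> "qsnkzt" -> "kzt" -> "kzt" -> "tzk" -> "msd"
  "zlsollakiy" -> "iubxuujtrh" -> "xuujtrh" -> "xuuj" -> "juux" -> "cnnq"
  "lnqk" -> "uwzt" -> "t" -> "t" -> "t" -> "m"
  "upyryyacu" -> "dyhahhjld" -> "ahhjld" -> "ahhj" -> "jhha" -> "caat"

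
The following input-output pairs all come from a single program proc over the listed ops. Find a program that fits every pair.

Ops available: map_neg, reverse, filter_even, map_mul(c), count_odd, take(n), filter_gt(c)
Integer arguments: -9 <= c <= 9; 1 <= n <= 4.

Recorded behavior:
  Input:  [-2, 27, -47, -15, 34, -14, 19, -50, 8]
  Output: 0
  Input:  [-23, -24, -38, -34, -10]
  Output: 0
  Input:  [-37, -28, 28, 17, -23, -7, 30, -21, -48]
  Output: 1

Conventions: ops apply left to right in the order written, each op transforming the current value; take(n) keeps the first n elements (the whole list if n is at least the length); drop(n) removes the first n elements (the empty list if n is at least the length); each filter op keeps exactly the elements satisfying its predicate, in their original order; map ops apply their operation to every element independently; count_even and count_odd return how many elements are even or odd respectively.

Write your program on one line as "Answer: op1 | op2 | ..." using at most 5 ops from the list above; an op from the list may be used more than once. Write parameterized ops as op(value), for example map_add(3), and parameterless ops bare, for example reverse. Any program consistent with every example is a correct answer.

map_mul(5) | reverse | take(2) | count_odd

Check, running the answer program on each example:
  [-2, 27, -47, -15, 34, -14, 19, -50, 8] -> [-10, 135, -235, -75, 170, -70, 95, -250, 40] -> [40, -250, 95, -70, 170, -75, -235, 135, -10] -> [40, -250] -> 0
  [-23, -24, -38, -34, -10] -> [-115, -120, -190, -170, -50] -> [-50, -170, -190, -120, -115] -> [-50, -170] -> 0
  [-37, -28, 28, 17, -23, -7, 30, -21, -48] -> [-185, -140, 140, 85, -115, -35, 150, -105, -240] -> [-240, -105, 150, -35, -115, 85, 140, -140, -185] -> [-240, -105] -> 1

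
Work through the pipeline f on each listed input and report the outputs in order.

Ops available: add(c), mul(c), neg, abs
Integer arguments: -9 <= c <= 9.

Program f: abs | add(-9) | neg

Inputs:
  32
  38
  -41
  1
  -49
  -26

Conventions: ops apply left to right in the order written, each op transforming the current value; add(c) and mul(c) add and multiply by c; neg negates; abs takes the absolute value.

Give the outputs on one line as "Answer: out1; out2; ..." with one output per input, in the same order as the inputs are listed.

-23; -29; -32; 8; -40; -17

Execution, op by op:
  32 -> 32 -> 23 -> -23
  38 -> 38 -> 29 -> -29
  -41 -> 41 -> 32 -> -32
  1 -> 1 -> -8 -> 8
  -49 -> 49 -> 40 -> -40
  -26 -> 26 -> 17 -> -17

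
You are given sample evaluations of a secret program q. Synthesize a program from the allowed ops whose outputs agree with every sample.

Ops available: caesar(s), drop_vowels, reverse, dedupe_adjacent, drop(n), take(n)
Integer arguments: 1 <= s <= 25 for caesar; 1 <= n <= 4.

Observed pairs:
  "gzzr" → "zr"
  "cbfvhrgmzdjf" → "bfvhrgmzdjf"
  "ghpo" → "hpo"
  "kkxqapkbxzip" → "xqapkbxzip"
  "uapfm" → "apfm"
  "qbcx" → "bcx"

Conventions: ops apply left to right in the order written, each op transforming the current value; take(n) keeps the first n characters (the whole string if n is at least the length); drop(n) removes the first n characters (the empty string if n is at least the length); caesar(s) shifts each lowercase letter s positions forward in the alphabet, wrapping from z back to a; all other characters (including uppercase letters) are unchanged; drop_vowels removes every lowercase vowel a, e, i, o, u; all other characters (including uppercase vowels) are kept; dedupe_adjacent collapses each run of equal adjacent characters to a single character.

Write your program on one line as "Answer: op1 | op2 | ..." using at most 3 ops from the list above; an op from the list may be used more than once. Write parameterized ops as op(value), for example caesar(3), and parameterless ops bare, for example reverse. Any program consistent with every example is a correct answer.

dedupe_adjacent | drop(1)

Check, running the answer program on each example:
  "gzzr" -> "gzr" -> "zr"
  "cbfvhrgmzdjf" -> "cbfvhrgmzdjf" -> "bfvhrgmzdjf"
  "ghpo" -> "ghpo" -> "hpo"
  "kkxqapkbxzip" -> "kxqapkbxzip" -> "xqapkbxzip"
  "uapfm" -> "uapfm" -> "apfm"
  "qbcx" -> "qbcx" -> "bcx"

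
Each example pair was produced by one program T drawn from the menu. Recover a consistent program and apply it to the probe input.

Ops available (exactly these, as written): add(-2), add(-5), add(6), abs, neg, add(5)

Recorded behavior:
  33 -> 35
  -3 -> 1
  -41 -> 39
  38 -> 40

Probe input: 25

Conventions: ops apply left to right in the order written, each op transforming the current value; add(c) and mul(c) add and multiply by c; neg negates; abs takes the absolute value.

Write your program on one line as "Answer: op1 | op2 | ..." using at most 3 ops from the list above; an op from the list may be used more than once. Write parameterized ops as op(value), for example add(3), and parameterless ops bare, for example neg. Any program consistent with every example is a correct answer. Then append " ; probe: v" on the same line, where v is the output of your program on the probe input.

neg | add(-2) | abs ; probe: 27

Check, running the answer program on each example:
  33 -> -33 -> -35 -> 35
  -3 -> 3 -> 1 -> 1
  -41 -> 41 -> 39 -> 39
  38 -> -38 -> -40 -> 40
  probe: 25 -> -25 -> -27 -> 27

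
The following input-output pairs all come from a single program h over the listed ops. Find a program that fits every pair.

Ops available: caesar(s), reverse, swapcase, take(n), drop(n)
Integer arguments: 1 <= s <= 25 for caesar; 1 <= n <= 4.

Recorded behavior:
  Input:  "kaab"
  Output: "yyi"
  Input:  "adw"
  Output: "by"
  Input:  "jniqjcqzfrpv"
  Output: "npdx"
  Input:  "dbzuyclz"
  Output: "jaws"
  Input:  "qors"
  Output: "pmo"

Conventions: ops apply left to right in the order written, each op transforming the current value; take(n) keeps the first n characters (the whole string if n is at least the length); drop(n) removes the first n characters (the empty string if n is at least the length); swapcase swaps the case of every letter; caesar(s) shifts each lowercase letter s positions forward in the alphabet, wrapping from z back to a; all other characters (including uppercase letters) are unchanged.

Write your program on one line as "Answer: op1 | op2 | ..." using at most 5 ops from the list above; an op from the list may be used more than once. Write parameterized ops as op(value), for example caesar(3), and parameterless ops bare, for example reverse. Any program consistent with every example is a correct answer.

caesar(24) | reverse | drop(1) | take(4)

Check, running the answer program on each example:
  "kaab" -> "iyyz" -> "zyyi" -> "yyi" -> "yyi"
  "adw" -> "ybu" -> "uby" -> "by" -> "by"
  "jniqjcqzfrpv" -> "hlgohaoxdpnt" -> "tnpdxoahoglh" -> "npdxoahoglh" -> "npdx"
  "dbzuyclz" -> "bzxswajx" -> "xjawsxzb" -> "jawsxzb" -> "jaws"
  "qors" -> "ompq" -> "qpmo" -> "pmo" -> "pmo"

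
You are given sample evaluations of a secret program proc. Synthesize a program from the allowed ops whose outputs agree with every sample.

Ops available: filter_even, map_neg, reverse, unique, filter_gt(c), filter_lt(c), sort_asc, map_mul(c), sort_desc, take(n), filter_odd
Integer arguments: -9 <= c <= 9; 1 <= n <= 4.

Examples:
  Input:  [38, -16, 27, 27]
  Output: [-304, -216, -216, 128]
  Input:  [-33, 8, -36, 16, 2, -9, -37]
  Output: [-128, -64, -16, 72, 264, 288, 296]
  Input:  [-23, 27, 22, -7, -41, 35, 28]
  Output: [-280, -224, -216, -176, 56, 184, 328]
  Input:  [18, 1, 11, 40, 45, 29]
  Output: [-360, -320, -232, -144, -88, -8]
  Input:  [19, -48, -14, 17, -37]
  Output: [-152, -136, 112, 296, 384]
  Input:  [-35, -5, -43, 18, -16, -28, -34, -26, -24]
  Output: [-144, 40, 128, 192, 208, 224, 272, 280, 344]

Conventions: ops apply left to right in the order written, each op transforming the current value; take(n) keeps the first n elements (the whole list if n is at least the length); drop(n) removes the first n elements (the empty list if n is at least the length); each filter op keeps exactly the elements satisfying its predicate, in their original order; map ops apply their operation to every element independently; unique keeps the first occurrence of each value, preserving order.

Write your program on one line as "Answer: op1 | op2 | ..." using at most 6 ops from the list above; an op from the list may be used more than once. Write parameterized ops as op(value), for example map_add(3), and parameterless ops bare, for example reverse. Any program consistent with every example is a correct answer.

map_neg | reverse | sort_asc | map_neg | map_mul(-8)

Check, running the answer program on each example:
  [38, -16, 27, 27] -> [-38, 16, -27, -27] -> [-27, -27, 16, -38] -> [-38, -27, -27, 16] -> [38, 27, 27, -16] -> [-304, -216, -216, 128]
  [-33, 8, -36, 16, 2, -9, -37] -> [33, -8, 36, -16, -2, 9, 37] -> [37, 9, -2, -16, 36, -8, 33] -> [-16, -8, -2, 9, 33, 36, 37] -> [16, 8, 2, -9, -33, -36, -37] -> [-128, -64, -16, 72, 264, 288, 296]
  [-23, 27, 22, -7, -41, 35, 28] -> [23, -27, -22, 7, 41, -35, -28] -> [-28, -35, 41, 7, -22, -27, 23] -> [-35, -28, -27, -22, 7, 23, 41] -> [35, 28, 27, 22, -7, -23, -41] -> [-280, -224, -216, -176, 56, 184, 328]
  [18, 1, 11, 40, 45, 29] -> [-18, -1, -11, -40, -45, -29] -> [-29, -45, -40, -11, -1, -18] -> [-45, -40, -29, -18, -11, -1] -> [45, 40, 29, 18, 11, 1] -> [-360, -320, -232, -144, -88, -8]
  [19, -48, -14, 17, -37] -> [-19, 48, 14, -17, 37] -> [37, -17, 14, 48, -19] -> [-19, -17, 14, 37, 48] -> [19, 17, -14, -37, -48] -> [-152, -136, 112, 296, 384]
  [-35, -5, -43, 18, -16, -28, -34, -26, -24] -> [35, 5, 43, -18, 16, 28, 34, 26, 24] -> [24, 26, 34, 28, 16, -18, 43, 5, 35] -> [-18, 5, 16, 24, 26, 28, 34, 35, 43] -> [18, -5, -16, -24, -26, -28, -34, -35, -43] -> [-144, 40, 128, 192, 208, 224, 272, 280, 344]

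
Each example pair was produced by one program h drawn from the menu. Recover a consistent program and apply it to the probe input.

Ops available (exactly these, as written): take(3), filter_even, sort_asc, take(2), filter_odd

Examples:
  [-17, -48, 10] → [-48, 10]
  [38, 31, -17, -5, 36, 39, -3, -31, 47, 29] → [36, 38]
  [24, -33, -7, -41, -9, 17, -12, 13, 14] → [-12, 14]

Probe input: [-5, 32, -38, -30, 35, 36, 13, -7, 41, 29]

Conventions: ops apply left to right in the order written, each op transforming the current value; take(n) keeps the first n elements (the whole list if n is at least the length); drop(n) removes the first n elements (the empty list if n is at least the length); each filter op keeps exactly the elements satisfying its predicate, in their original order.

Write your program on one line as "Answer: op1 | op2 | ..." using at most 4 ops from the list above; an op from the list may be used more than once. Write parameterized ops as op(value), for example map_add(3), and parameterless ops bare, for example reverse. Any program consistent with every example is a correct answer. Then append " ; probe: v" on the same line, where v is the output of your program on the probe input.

filter_even | sort_asc | take(2) ; probe: [-38, -30]

Check, running the answer program on each example:
  [-17, -48, 10] -> [-48, 10] -> [-48, 10] -> [-48, 10]
  [38, 31, -17, -5, 36, 39, -3, -31, 47, 29] -> [38, 36] -> [36, 38] -> [36, 38]
  [24, -33, -7, -41, -9, 17, -12, 13, 14] -> [24, -12, 14] -> [-12, 14, 24] -> [-12, 14]
  probe: [-5, 32, -38, -30, 35, 36, 13, -7, 41, 29] -> [32, -38, -30, 36] -> [-38, -30, 32, 36] -> [-38, -30]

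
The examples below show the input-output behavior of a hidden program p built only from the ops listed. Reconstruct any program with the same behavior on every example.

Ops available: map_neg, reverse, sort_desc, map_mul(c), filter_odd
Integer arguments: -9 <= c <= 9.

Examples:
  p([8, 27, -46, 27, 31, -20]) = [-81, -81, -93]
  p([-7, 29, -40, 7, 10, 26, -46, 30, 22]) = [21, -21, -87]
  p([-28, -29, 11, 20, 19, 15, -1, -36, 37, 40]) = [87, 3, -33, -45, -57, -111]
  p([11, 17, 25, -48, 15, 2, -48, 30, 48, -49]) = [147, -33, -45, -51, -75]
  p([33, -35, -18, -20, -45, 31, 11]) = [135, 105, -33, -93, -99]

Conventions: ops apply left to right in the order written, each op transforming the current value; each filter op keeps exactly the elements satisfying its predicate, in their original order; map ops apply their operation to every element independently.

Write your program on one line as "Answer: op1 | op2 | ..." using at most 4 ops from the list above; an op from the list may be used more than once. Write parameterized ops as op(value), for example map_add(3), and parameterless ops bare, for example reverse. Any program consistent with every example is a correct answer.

map_mul(3) | map_neg | filter_odd | sort_desc

Check, running the answer program on each example:
  [8, 27, -46, 27, 31, -20] -> [24, 81, -138, 81, 93, -60] -> [-24, -81, 138, -81, -93, 60] -> [-81, -81, -93] -> [-81, -81, -93]
  [-7, 29, -40, 7, 10, 26, -46, 30, 22] -> [-21, 87, -120, 21, 30, 78, -138, 90, 66] -> [21, -87, 120, -21, -30, -78, 138, -90, -66] -> [21, -87, -21] -> [21, -21, -87]
  [-28, -29, 11, 20, 19, 15, -1, -36, 37, 40] -> [-84, -87, 33, 60, 57, 45, -3, -108, 111, 120] -> [84, 87, -33, -60, -57, -45, 3, 108, -111, -120] -> [87, -33, -57, -45, 3, -111] -> [87, 3, -33, -45, -57, -111]
  [11, 17, 25, -48, 15, 2, -48, 30, 48, -49] -> [33, 51, 75, -144, 45, 6, -144, 90, 144, -147] -> [-33, -51, -75, 144, -45, -6, 144, -90, -144, 147] -> [-33, -51, -75, -45, 147] -> [147, -33, -45, -51, -75]
  [33, -35, -18, -20, -45, 31, 11] -> [99, -105, -54, -60, -135, 93, 33] -> [-99, 105, 54, 60, 135, -93, -33] -> [-99, 105, 135, -93, -33] -> [135, 105, -33, -93, -99]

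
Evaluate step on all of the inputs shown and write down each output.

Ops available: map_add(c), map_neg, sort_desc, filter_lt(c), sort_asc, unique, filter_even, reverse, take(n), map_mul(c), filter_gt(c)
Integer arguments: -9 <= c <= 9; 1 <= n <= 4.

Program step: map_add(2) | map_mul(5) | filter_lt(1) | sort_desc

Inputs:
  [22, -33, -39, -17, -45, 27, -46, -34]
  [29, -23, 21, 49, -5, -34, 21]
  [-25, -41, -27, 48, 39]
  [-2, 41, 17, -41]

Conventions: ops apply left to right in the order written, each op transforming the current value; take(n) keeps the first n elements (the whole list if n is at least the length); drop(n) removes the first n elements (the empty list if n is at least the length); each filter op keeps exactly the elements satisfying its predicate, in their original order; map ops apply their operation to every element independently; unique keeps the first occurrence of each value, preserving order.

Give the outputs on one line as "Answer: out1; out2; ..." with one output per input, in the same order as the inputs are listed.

Execution, op by op:
  [22, -33, -39, -17, -45, 27, -46, -34] -> [24, -31, -37, -15, -43, 29, -44, -32] -> [120, -155, -185, -75, -215, 145, -220, -160] -> [-155, -185, -75, -215, -220, -160] -> [-75, -155, -160, -185, -215, -220]
  [29, -23, 21, 49, -5, -34, 21] -> [31, -21, 23, 51, -3, -32, 23] -> [155, -105, 115, 255, -15, -160, 115] -> [-105, -15, -160] -> [-15, -105, -160]
  [-25, -41, -27, 48, 39] -> [-23, -39, -25, 50, 41] -> [-115, -195, -125, 250, 205] -> [-115, -195, -125] -> [-115, -125, -195]
  [-2, 41, 17, -41] -> [0, 43, 19, -39] -> [0, 215, 95, -195] -> [0, -195] -> [0, -195]

[-75, -155, -160, -185, -215, -220]; [-15, -105, -160]; [-115, -125, -195]; [0, -195]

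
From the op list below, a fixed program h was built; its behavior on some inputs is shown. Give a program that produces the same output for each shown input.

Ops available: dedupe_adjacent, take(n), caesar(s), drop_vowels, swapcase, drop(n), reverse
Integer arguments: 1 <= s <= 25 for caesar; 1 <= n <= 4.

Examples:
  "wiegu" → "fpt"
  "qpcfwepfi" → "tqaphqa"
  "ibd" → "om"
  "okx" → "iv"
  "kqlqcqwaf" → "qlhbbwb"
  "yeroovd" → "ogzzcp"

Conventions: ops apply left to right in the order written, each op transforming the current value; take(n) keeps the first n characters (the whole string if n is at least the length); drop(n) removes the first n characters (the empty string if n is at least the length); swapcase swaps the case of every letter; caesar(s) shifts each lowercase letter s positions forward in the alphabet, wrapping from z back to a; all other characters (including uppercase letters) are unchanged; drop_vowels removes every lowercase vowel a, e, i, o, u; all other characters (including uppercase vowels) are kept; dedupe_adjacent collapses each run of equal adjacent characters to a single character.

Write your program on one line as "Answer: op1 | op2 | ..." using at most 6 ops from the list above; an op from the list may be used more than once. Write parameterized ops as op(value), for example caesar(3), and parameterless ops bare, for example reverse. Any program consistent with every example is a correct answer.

drop(1) | caesar(2) | reverse | drop_vowels | caesar(9)

Check, running the answer program on each example:
  "wiegu" -> "iegu" -> "kgiw" -> "wigk" -> "wgk" -> "fpt"
  "qpcfwepfi" -> "pcfwepfi" -> "rehygrhk" -> "khrgyher" -> "khrgyhr" -> "tqaphqa"
  "ibd" -> "bd" -> "df" -> "fd" -> "fd" -> "om"
  "okx" -> "kx" -> "mz" -> "zm" -> "zm" -> "iv"
  "kqlqcqwaf" -> "qlqcqwaf" -> "snsesych" -> "hcysesns" -> "hcyssns" -> "qlhbbwb"
  "yeroovd" -> "eroovd" -> "gtqqxf" -> "fxqqtg" -> "fxqqtg" -> "ogzzcp"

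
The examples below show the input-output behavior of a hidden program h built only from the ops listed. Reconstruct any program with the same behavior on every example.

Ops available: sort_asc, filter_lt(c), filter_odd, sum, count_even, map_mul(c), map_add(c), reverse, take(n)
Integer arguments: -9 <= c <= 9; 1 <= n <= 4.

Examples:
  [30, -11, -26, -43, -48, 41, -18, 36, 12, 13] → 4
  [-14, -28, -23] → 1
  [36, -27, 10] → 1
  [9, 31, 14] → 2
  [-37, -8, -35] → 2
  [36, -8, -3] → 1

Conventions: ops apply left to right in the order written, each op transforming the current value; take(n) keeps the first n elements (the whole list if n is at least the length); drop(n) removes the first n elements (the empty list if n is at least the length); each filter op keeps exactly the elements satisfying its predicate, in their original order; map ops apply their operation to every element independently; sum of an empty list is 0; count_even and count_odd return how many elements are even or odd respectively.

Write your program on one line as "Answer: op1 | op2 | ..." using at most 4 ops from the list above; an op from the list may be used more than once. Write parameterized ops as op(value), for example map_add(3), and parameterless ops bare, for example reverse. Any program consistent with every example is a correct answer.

filter_odd | sort_asc | map_mul(2) | count_even

Check, running the answer program on each example:
  [30, -11, -26, -43, -48, 41, -18, 36, 12, 13] -> [-11, -43, 41, 13] -> [-43, -11, 13, 41] -> [-86, -22, 26, 82] -> 4
  [-14, -28, -23] -> [-23] -> [-23] -> [-46] -> 1
  [36, -27, 10] -> [-27] -> [-27] -> [-54] -> 1
  [9, 31, 14] -> [9, 31] -> [9, 31] -> [18, 62] -> 2
  [-37, -8, -35] -> [-37, -35] -> [-37, -35] -> [-74, -70] -> 2
  [36, -8, -3] -> [-3] -> [-3] -> [-6] -> 1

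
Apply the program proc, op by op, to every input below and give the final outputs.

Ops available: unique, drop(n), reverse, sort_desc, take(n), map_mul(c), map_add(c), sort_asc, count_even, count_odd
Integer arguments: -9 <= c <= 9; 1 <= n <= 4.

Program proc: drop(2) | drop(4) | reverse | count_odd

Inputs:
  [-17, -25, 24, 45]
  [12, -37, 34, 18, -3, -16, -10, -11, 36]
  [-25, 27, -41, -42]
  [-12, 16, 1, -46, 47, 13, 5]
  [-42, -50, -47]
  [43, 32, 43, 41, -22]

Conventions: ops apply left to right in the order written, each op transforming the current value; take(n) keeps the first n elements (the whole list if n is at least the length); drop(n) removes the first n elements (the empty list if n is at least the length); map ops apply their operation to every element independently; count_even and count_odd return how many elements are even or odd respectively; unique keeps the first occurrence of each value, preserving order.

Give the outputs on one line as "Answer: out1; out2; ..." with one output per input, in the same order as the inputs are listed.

Execution, op by op:
  [-17, -25, 24, 45] -> [24, 45] -> [] -> [] -> 0
  [12, -37, 34, 18, -3, -16, -10, -11, 36] -> [34, 18, -3, -16, -10, -11, 36] -> [-10, -11, 36] -> [36, -11, -10] -> 1
  [-25, 27, -41, -42] -> [-41, -42] -> [] -> [] -> 0
  [-12, 16, 1, -46, 47, 13, 5] -> [1, -46, 47, 13, 5] -> [5] -> [5] -> 1
  [-42, -50, -47] -> [-47] -> [] -> [] -> 0
  [43, 32, 43, 41, -22] -> [43, 41, -22] -> [] -> [] -> 0

0; 1; 0; 1; 0; 0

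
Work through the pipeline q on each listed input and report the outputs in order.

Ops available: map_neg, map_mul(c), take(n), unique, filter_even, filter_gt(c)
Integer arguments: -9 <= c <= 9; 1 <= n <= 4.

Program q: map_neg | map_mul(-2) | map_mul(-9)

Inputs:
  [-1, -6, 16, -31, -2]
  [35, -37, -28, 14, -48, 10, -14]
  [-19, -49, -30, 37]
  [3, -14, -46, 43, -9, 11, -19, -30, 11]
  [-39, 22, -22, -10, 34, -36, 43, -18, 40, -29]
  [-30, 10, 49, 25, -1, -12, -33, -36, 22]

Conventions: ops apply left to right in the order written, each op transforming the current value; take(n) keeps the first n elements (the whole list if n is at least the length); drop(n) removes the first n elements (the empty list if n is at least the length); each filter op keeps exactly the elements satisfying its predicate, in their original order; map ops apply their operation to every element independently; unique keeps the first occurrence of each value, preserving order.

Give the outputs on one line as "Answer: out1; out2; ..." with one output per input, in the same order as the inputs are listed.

Execution, op by op:
  [-1, -6, 16, -31, -2] -> [1, 6, -16, 31, 2] -> [-2, -12, 32, -62, -4] -> [18, 108, -288, 558, 36]
  [35, -37, -28, 14, -48, 10, -14] -> [-35, 37, 28, -14, 48, -10, 14] -> [70, -74, -56, 28, -96, 20, -28] -> [-630, 666, 504, -252, 864, -180, 252]
  [-19, -49, -30, 37] -> [19, 49, 30, -37] -> [-38, -98, -60, 74] -> [342, 882, 540, -666]
  [3, -14, -46, 43, -9, 11, -19, -30, 11] -> [-3, 14, 46, -43, 9, -11, 19, 30, -11] -> [6, -28, -92, 86, -18, 22, -38, -60, 22] -> [-54, 252, 828, -774, 162, -198, 342, 540, -198]
  [-39, 22, -22, -10, 34, -36, 43, -18, 40, -29] -> [39, -22, 22, 10, -34, 36, -43, 18, -40, 29] -> [-78, 44, -44, -20, 68, -72, 86, -36, 80, -58] -> [702, -396, 396, 180, -612, 648, -774, 324, -720, 522]
  [-30, 10, 49, 25, -1, -12, -33, -36, 22] -> [30, -10, -49, -25, 1, 12, 33, 36, -22] -> [-60, 20, 98, 50, -2, -24, -66, -72, 44] -> [540, -180, -882, -450, 18, 216, 594, 648, -396]

[18, 108, -288, 558, 36]; [-630, 666, 504, -252, 864, -180, 252]; [342, 882, 540, -666]; [-54, 252, 828, -774, 162, -198, 342, 540, -198]; [702, -396, 396, 180, -612, 648, -774, 324, -720, 522]; [540, -180, -882, -450, 18, 216, 594, 648, -396]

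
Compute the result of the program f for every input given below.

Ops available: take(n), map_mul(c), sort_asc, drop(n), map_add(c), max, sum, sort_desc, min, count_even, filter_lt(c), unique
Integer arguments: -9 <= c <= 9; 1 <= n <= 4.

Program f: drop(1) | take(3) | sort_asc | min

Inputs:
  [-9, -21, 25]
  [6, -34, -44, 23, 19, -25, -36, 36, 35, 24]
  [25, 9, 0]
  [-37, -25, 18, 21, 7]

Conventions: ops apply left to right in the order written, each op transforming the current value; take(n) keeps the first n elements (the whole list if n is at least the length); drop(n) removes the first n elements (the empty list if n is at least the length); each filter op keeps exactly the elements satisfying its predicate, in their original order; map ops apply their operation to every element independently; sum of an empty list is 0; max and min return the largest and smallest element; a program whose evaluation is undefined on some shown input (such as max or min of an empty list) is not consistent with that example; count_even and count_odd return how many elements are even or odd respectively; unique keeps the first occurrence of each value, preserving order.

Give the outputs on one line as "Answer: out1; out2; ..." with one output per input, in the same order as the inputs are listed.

-21; -44; 0; -25

Execution, op by op:
  [-9, -21, 25] -> [-21, 25] -> [-21, 25] -> [-21, 25] -> -21
  [6, -34, -44, 23, 19, -25, -36, 36, 35, 24] -> [-34, -44, 23, 19, -25, -36, 36, 35, 24] -> [-34, -44, 23] -> [-44, -34, 23] -> -44
  [25, 9, 0] -> [9, 0] -> [9, 0] -> [0, 9] -> 0
  [-37, -25, 18, 21, 7] -> [-25, 18, 21, 7] -> [-25, 18, 21] -> [-25, 18, 21] -> -25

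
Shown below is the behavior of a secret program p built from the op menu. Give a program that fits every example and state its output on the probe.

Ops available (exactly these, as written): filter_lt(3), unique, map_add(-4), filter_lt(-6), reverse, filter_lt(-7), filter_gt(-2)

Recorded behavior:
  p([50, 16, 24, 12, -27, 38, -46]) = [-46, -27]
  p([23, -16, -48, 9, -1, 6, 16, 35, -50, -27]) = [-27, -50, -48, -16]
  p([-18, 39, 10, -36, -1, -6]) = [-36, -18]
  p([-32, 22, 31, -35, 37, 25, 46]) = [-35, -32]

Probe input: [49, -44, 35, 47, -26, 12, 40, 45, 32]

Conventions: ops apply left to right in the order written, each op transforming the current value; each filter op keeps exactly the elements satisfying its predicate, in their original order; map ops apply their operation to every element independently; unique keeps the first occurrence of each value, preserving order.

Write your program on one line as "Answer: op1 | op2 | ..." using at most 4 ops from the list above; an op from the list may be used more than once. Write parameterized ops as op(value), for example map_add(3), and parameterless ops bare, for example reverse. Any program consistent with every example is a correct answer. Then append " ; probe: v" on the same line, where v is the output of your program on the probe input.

filter_lt(3) | filter_lt(-6) | reverse ; probe: [-26, -44]

Check, running the answer program on each example:
  [50, 16, 24, 12, -27, 38, -46] -> [-27, -46] -> [-27, -46] -> [-46, -27]
  [23, -16, -48, 9, -1, 6, 16, 35, -50, -27] -> [-16, -48, -1, -50, -27] -> [-16, -48, -50, -27] -> [-27, -50, -48, -16]
  [-18, 39, 10, -36, -1, -6] -> [-18, -36, -1, -6] -> [-18, -36] -> [-36, -18]
  [-32, 22, 31, -35, 37, 25, 46] -> [-32, -35] -> [-32, -35] -> [-35, -32]
  probe: [49, -44, 35, 47, -26, 12, 40, 45, 32] -> [-44, -26] -> [-44, -26] -> [-26, -44]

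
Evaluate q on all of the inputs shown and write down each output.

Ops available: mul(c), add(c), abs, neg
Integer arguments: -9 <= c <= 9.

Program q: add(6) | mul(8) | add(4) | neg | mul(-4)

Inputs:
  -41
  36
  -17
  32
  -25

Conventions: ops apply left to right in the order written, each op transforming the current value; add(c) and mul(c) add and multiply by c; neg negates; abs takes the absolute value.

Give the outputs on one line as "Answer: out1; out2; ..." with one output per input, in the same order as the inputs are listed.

Execution, op by op:
  -41 -> -35 -> -280 -> -276 -> 276 -> -1104
  36 -> 42 -> 336 -> 340 -> -340 -> 1360
  -17 -> -11 -> -88 -> -84 -> 84 -> -336
  32 -> 38 -> 304 -> 308 -> -308 -> 1232
  -25 -> -19 -> -152 -> -148 -> 148 -> -592

-1104; 1360; -336; 1232; -592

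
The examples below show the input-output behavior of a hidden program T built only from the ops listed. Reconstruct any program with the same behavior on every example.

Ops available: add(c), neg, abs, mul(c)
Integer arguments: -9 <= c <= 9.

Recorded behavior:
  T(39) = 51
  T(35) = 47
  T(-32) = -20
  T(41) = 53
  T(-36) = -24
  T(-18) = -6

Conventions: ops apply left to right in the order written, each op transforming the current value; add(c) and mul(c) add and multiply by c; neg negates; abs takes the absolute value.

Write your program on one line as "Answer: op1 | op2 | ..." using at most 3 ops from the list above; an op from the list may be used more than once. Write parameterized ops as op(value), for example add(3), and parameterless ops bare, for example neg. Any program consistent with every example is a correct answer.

add(9) | add(5) | add(-2)

Check, running the answer program on each example:
  39 -> 48 -> 53 -> 51
  35 -> 44 -> 49 -> 47
  -32 -> -23 -> -18 -> -20
  41 -> 50 -> 55 -> 53
  -36 -> -27 -> -22 -> -24
  -18 -> -9 -> -4 -> -6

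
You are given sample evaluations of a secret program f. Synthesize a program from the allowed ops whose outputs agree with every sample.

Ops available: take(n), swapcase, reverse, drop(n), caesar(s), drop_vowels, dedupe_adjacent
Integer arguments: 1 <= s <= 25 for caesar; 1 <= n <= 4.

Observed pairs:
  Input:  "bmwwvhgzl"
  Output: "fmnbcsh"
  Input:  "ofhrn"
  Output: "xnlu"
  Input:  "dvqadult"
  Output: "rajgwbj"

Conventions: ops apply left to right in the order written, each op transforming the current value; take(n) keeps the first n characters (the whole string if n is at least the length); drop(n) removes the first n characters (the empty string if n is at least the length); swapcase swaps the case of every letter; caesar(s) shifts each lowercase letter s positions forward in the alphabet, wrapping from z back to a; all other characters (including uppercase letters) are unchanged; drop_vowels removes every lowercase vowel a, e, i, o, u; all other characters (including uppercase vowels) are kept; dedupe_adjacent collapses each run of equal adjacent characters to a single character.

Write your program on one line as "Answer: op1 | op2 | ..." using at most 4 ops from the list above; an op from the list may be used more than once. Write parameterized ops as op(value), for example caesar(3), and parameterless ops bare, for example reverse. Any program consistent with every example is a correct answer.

dedupe_adjacent | caesar(6) | reverse | drop(1)

Check, running the answer program on each example:
  "bmwwvhgzl" -> "bmwvhgzl" -> "hscbnmfr" -> "rfmnbcsh" -> "fmnbcsh"
  "ofhrn" -> "ofhrn" -> "ulnxt" -> "txnlu" -> "xnlu"
  "dvqadult" -> "dvqadult" -> "jbwgjarz" -> "zrajgwbj" -> "rajgwbj"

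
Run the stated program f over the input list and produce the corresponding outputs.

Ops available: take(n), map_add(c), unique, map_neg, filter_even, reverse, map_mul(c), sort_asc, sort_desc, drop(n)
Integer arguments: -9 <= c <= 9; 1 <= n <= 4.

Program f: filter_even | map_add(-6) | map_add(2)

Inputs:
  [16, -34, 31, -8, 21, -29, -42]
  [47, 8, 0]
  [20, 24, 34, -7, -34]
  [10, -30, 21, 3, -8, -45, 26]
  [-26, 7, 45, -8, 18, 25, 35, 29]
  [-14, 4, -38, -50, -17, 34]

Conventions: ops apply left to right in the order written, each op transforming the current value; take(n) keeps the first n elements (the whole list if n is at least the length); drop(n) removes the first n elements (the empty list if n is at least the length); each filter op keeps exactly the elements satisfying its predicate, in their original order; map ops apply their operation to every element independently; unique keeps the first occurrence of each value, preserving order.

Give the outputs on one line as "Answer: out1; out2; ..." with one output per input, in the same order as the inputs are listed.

[12, -38, -12, -46]; [4, -4]; [16, 20, 30, -38]; [6, -34, -12, 22]; [-30, -12, 14]; [-18, 0, -42, -54, 30]

Execution, op by op:
  [16, -34, 31, -8, 21, -29, -42] -> [16, -34, -8, -42] -> [10, -40, -14, -48] -> [12, -38, -12, -46]
  [47, 8, 0] -> [8, 0] -> [2, -6] -> [4, -4]
  [20, 24, 34, -7, -34] -> [20, 24, 34, -34] -> [14, 18, 28, -40] -> [16, 20, 30, -38]
  [10, -30, 21, 3, -8, -45, 26] -> [10, -30, -8, 26] -> [4, -36, -14, 20] -> [6, -34, -12, 22]
  [-26, 7, 45, -8, 18, 25, 35, 29] -> [-26, -8, 18] -> [-32, -14, 12] -> [-30, -12, 14]
  [-14, 4, -38, -50, -17, 34] -> [-14, 4, -38, -50, 34] -> [-20, -2, -44, -56, 28] -> [-18, 0, -42, -54, 30]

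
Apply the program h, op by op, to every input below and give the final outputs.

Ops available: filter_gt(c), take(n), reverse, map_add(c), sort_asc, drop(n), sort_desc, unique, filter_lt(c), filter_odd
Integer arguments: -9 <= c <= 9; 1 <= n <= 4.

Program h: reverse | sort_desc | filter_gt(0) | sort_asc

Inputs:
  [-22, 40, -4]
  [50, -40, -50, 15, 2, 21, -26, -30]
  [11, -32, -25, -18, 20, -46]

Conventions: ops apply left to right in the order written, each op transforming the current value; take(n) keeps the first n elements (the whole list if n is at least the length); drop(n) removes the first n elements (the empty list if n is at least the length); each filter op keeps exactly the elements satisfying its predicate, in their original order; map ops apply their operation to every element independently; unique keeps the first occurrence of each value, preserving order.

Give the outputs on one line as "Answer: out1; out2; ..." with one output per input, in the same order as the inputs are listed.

[40]; [2, 15, 21, 50]; [11, 20]

Execution, op by op:
  [-22, 40, -4] -> [-4, 40, -22] -> [40, -4, -22] -> [40] -> [40]
  [50, -40, -50, 15, 2, 21, -26, -30] -> [-30, -26, 21, 2, 15, -50, -40, 50] -> [50, 21, 15, 2, -26, -30, -40, -50] -> [50, 21, 15, 2] -> [2, 15, 21, 50]
  [11, -32, -25, -18, 20, -46] -> [-46, 20, -18, -25, -32, 11] -> [20, 11, -18, -25, -32, -46] -> [20, 11] -> [11, 20]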